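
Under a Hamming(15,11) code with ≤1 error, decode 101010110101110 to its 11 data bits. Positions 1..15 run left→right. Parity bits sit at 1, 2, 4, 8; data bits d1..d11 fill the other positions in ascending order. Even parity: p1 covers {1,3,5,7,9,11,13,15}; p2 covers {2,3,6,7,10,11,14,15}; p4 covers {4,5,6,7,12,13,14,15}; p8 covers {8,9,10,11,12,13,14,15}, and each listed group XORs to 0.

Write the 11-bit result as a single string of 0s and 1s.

11010101010

s1 (pos 1,3,5,7,9,11,13,15): 1⊕1⊕1⊕1⊕0⊕0⊕1⊕0 = 1
s2 (pos 2,3,6,7,10,11,14,15): 0⊕1⊕0⊕1⊕1⊕0⊕1⊕0 = 0
s4 (pos 4,5,6,7,12,13,14,15): 0⊕1⊕0⊕1⊕1⊕1⊕1⊕0 = 1
s8 (pos 8,9,10,11,12,13,14,15): 1⊕0⊕1⊕0⊕1⊕1⊕1⊕0 = 1
Syndrome s8…s1 = 1101 → error at position 13.
Flip position 13: 101010110101110 → 101010110101010
Read data bits from positions 3,5,6,7,9,10,11,12,13,14,15: 11010101010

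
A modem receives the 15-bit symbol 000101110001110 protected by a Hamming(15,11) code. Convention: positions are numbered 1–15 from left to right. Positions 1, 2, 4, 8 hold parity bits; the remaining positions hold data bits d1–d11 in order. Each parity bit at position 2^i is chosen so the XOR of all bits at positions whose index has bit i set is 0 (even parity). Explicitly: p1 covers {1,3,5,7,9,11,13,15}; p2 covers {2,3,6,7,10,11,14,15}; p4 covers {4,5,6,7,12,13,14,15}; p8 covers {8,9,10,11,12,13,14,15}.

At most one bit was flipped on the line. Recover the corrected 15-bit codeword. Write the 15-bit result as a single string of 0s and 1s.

010101110001110

s1 (pos 1,3,5,7,9,11,13,15): 0⊕0⊕0⊕1⊕0⊕0⊕1⊕0 = 0
s2 (pos 2,3,6,7,10,11,14,15): 0⊕0⊕1⊕1⊕0⊕0⊕1⊕0 = 1
s4 (pos 4,5,6,7,12,13,14,15): 1⊕0⊕1⊕1⊕1⊕1⊕1⊕0 = 0
s8 (pos 8,9,10,11,12,13,14,15): 1⊕0⊕0⊕0⊕1⊕1⊕1⊕0 = 0
Syndrome s8…s1 = 0010 → error at position 2.
Flip position 2: 000101110001110 → 010101110001110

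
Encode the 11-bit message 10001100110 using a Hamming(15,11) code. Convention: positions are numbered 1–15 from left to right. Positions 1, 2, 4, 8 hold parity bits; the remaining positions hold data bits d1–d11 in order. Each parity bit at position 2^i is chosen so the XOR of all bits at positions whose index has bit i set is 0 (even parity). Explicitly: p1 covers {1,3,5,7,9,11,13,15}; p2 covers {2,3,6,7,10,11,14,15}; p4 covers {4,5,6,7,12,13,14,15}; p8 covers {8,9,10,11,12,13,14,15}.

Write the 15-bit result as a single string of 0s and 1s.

Place data at non-parity positions: p1 p2 1 p4 0 0 0 p8 1 1 0 0 1 1 0
p1 (pos 1,3,5,7,9,11,13,15): XOR of data positions = 1⊕0⊕0⊕1⊕0⊕1⊕0 = 1
p2 (pos 2,3,6,7,10,11,14,15): XOR of data positions = 1⊕0⊕0⊕1⊕0⊕1⊕0 = 1
p4 (pos 4,5,6,7,12,13,14,15): XOR of data positions = 0⊕0⊕0⊕0⊕1⊕1⊕0 = 0
p8 (pos 8,9,10,11,12,13,14,15): XOR of data positions = 1⊕1⊕0⊕0⊕1⊕1⊕0 = 0
Codeword: 111000001100110

111000001100110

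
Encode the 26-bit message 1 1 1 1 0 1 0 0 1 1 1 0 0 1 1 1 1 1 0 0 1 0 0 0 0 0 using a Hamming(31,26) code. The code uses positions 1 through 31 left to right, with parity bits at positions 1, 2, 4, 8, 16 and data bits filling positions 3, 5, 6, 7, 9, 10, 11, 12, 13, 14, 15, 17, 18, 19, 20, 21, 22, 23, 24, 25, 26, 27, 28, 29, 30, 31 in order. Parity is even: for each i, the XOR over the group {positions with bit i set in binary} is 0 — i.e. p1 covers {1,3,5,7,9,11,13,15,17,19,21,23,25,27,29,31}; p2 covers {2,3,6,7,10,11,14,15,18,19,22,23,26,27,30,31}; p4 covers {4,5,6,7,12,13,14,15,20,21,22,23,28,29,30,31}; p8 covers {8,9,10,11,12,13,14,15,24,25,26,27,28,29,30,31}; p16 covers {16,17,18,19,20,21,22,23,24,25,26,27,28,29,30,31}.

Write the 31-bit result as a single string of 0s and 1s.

Place data at non-parity positions: p1 p2 1 p4 1 1 1 p8 0 1 0 0 1 1 1 p16 0 0 1 1 1 1 1 0 0 1 0 0 0 0 0
p1 (pos 1,3,5,7,9,11,13,15,17,19,21,23,25,27,29,31): XOR of data positions = 1⊕1⊕1⊕0⊕0⊕1⊕1⊕0⊕1⊕1⊕1⊕0⊕0⊕0⊕0 = 0
p2 (pos 2,3,6,7,10,11,14,15,18,19,22,23,26,27,30,31): XOR of data positions = 1⊕1⊕1⊕1⊕0⊕1⊕1⊕0⊕1⊕1⊕1⊕1⊕0⊕0⊕0 = 0
p4 (pos 4,5,6,7,12,13,14,15,20,21,22,23,28,29,30,31): XOR of data positions = 1⊕1⊕1⊕0⊕1⊕1⊕1⊕1⊕1⊕1⊕1⊕0⊕0⊕0⊕0 = 0
p8 (pos 8,9,10,11,12,13,14,15,24,25,26,27,28,29,30,31): XOR of data positions = 0⊕1⊕0⊕0⊕1⊕1⊕1⊕0⊕0⊕1⊕0⊕0⊕0⊕0⊕0 = 1
p16 (pos 16,17,18,19,20,21,22,23,24,25,26,27,28,29,30,31): XOR of data positions = 0⊕0⊕1⊕1⊕1⊕1⊕1⊕0⊕0⊕1⊕0⊕0⊕0⊕0⊕0 = 0
Codeword: 0010111101001110001111100100000

0010111101001110001111100100000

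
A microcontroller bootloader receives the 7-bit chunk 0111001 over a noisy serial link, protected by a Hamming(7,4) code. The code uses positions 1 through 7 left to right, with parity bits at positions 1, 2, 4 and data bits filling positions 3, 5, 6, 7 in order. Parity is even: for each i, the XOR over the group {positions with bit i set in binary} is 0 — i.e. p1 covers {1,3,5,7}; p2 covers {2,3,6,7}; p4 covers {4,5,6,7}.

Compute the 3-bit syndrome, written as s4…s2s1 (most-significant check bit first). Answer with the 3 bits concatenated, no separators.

s1 (pos 1,3,5,7): 0⊕1⊕0⊕1 = 0
s2 (pos 2,3,6,7): 1⊕1⊕0⊕1 = 1
s4 (pos 4,5,6,7): 1⊕0⊕0⊕1 = 0
Syndrome s4…s1 = 010 → error at position 2.

010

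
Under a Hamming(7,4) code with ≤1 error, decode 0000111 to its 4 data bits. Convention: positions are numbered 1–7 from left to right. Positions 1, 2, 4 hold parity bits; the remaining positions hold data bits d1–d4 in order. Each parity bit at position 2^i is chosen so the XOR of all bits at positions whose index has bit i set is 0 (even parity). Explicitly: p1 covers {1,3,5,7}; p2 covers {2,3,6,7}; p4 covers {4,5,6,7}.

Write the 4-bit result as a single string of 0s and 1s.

0111

s1 (pos 1,3,5,7): 0⊕0⊕1⊕1 = 0
s2 (pos 2,3,6,7): 0⊕0⊕1⊕1 = 0
s4 (pos 4,5,6,7): 0⊕1⊕1⊕1 = 1
Syndrome s4…s1 = 100 → error at position 4.
Flip position 4: 0000111 → 0001111
Read data bits from positions 3,5,6,7: 0111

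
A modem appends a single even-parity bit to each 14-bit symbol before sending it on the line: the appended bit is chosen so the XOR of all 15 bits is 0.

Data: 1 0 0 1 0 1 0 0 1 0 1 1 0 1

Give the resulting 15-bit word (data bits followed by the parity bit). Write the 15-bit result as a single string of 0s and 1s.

XOR of the 14 data bits: 1⊕0⊕0⊕1⊕0⊕1⊕0⊕0⊕1⊕0⊕1⊕1⊕0⊕1 = 1
Parity bit = 1 (so all 15 bits XOR to 0).

100101001011011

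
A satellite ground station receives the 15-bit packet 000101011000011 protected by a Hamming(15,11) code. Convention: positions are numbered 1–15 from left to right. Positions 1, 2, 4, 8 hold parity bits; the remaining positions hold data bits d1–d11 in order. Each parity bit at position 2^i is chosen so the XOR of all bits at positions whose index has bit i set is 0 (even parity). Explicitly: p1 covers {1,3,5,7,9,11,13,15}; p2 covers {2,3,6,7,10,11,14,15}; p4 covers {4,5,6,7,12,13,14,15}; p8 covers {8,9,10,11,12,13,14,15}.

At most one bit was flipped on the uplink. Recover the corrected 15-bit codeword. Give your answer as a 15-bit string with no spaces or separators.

010101011000011

s1 (pos 1,3,5,7,9,11,13,15): 0⊕0⊕0⊕0⊕1⊕0⊕0⊕1 = 0
s2 (pos 2,3,6,7,10,11,14,15): 0⊕0⊕1⊕0⊕0⊕0⊕1⊕1 = 1
s4 (pos 4,5,6,7,12,13,14,15): 1⊕0⊕1⊕0⊕0⊕0⊕1⊕1 = 0
s8 (pos 8,9,10,11,12,13,14,15): 1⊕1⊕0⊕0⊕0⊕0⊕1⊕1 = 0
Syndrome s8…s1 = 0010 → error at position 2.
Flip position 2: 000101011000011 → 010101011000011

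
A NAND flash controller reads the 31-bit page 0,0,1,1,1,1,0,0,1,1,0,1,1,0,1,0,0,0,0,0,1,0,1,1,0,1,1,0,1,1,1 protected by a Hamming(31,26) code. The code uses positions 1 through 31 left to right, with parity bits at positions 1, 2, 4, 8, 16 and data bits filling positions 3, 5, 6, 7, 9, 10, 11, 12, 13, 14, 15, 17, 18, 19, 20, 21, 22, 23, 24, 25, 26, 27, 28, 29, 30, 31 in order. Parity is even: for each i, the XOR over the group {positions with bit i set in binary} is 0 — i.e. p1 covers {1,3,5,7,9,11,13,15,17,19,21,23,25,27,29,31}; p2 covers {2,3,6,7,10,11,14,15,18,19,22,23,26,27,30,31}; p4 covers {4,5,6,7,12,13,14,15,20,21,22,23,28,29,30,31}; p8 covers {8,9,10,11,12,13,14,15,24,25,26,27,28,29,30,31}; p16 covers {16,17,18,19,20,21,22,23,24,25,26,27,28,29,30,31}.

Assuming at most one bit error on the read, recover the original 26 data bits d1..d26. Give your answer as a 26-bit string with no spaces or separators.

s1 (pos 1,3,5,7,9,11,13,15,17,19,21,23,25,27,29,31): 0⊕1⊕1⊕0⊕1⊕0⊕1⊕1⊕0⊕0⊕1⊕1⊕0⊕1⊕1⊕1 = 0
s2 (pos 2,3,6,7,10,11,14,15,18,19,22,23,26,27,30,31): 0⊕1⊕1⊕0⊕1⊕0⊕0⊕1⊕0⊕0⊕0⊕1⊕1⊕1⊕1⊕1 = 1
s4 (pos 4,5,6,7,12,13,14,15,20,21,22,23,28,29,30,31): 1⊕1⊕1⊕0⊕1⊕1⊕0⊕1⊕0⊕1⊕0⊕1⊕0⊕1⊕1⊕1 = 1
s8 (pos 8,9,10,11,12,13,14,15,24,25,26,27,28,29,30,31): 0⊕1⊕1⊕0⊕1⊕1⊕0⊕1⊕1⊕0⊕1⊕1⊕0⊕1⊕1⊕1 = 1
s16 (pos 16,17,18,19,20,21,22,23,24,25,26,27,28,29,30,31): 0⊕0⊕0⊕0⊕0⊕1⊕0⊕1⊕1⊕0⊕1⊕1⊕0⊕1⊕1⊕1 = 0
Syndrome s16…s1 = 01110 → error at position 14.
Flip position 14: 0011110011011010000010110110111 → 0011110011011110000010110110111
Read data bits from positions 3,5,6,7,9,10,11,12,13,14,15,17,18,19,20,21,22,23,24,25,26,27,28,29,30,31: 11101101111000010110110111

11101101111000010110110111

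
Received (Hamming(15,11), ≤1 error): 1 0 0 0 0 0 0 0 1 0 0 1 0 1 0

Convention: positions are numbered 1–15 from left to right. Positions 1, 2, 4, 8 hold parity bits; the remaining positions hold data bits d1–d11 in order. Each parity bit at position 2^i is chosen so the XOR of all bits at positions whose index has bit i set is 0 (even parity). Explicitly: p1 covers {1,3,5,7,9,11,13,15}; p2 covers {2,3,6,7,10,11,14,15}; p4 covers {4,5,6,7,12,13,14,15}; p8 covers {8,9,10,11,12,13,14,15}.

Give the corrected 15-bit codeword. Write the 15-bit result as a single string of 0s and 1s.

100000001101010

s1 (pos 1,3,5,7,9,11,13,15): 1⊕0⊕0⊕0⊕1⊕0⊕0⊕0 = 0
s2 (pos 2,3,6,7,10,11,14,15): 0⊕0⊕0⊕0⊕0⊕0⊕1⊕0 = 1
s4 (pos 4,5,6,7,12,13,14,15): 0⊕0⊕0⊕0⊕1⊕0⊕1⊕0 = 0
s8 (pos 8,9,10,11,12,13,14,15): 0⊕1⊕0⊕0⊕1⊕0⊕1⊕0 = 1
Syndrome s8…s1 = 1010 → error at position 10.
Flip position 10: 100000001001010 → 100000001101010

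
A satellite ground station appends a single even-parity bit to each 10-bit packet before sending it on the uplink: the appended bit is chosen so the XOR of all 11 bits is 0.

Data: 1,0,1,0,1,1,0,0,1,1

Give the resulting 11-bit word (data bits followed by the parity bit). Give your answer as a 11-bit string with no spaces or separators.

XOR of the 10 data bits: 1⊕0⊕1⊕0⊕1⊕1⊕0⊕0⊕1⊕1 = 0
Parity bit = 0 (so all 11 bits XOR to 0).

10101100110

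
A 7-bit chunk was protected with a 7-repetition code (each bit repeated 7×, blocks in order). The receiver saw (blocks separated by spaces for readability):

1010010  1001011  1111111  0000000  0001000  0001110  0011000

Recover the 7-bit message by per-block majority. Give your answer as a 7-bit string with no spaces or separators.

0110000

Block 1 (1010010): 3 ones → 0
Block 2 (1001011): 4 ones → 1
Block 3 (1111111): 7 ones → 1
Block 4 (0000000): 0 ones → 0
Block 5 (0001000): 1 one → 0
Block 6 (0001110): 3 ones → 0
Block 7 (0011000): 2 ones → 0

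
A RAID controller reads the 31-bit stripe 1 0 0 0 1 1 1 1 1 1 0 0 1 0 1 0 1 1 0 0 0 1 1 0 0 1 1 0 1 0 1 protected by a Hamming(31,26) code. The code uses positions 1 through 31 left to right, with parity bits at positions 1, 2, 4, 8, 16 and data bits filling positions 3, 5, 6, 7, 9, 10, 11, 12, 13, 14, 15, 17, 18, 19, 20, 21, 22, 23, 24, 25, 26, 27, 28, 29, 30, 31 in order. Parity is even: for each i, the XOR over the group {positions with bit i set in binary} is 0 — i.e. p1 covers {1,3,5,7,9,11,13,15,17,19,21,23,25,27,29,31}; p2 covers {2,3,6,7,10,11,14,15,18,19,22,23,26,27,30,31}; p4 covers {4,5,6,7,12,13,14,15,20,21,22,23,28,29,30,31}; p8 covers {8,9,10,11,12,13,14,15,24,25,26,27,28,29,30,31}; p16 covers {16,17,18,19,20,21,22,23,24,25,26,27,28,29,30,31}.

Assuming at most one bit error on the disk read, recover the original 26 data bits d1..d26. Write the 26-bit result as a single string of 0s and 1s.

01111100001110001100110101

s1 (pos 1,3,5,7,9,11,13,15,17,19,21,23,25,27,29,31): 1⊕0⊕1⊕1⊕1⊕0⊕1⊕1⊕1⊕0⊕0⊕1⊕0⊕1⊕1⊕1 = 1
s2 (pos 2,3,6,7,10,11,14,15,18,19,22,23,26,27,30,31): 0⊕0⊕1⊕1⊕1⊕0⊕0⊕1⊕1⊕0⊕1⊕1⊕1⊕1⊕0⊕1 = 0
s4 (pos 4,5,6,7,12,13,14,15,20,21,22,23,28,29,30,31): 0⊕1⊕1⊕1⊕0⊕1⊕0⊕1⊕0⊕0⊕1⊕1⊕0⊕1⊕0⊕1 = 1
s8 (pos 8,9,10,11,12,13,14,15,24,25,26,27,28,29,30,31): 1⊕1⊕1⊕0⊕0⊕1⊕0⊕1⊕0⊕0⊕1⊕1⊕0⊕1⊕0⊕1 = 1
s16 (pos 16,17,18,19,20,21,22,23,24,25,26,27,28,29,30,31): 0⊕1⊕1⊕0⊕0⊕0⊕1⊕1⊕0⊕0⊕1⊕1⊕0⊕1⊕0⊕1 = 0
Syndrome s16…s1 = 01101 → error at position 13.
Flip position 13: 1000111111001010110001100110101 → 1000111111000010110001100110101
Read data bits from positions 3,5,6,7,9,10,11,12,13,14,15,17,18,19,20,21,22,23,24,25,26,27,28,29,30,31: 01111100001110001100110101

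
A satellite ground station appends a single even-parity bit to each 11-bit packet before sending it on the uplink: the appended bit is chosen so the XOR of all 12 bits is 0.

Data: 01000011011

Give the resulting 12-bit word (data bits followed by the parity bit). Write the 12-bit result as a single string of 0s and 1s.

010000110111

XOR of the 11 data bits: 0⊕1⊕0⊕0⊕0⊕0⊕1⊕1⊕0⊕1⊕1 = 1
Parity bit = 1 (so all 12 bits XOR to 0).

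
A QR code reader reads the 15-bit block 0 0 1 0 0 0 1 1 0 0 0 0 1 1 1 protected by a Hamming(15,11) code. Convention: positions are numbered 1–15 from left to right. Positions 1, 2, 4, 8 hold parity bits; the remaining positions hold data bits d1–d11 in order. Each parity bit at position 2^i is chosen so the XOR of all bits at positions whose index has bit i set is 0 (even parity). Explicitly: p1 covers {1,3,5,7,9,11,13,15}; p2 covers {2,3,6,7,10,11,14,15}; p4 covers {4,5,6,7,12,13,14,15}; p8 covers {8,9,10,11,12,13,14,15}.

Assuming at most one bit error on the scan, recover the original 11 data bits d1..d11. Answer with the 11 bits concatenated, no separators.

10010000111

s1 (pos 1,3,5,7,9,11,13,15): 0⊕1⊕0⊕1⊕0⊕0⊕1⊕1 = 0
s2 (pos 2,3,6,7,10,11,14,15): 0⊕1⊕0⊕1⊕0⊕0⊕1⊕1 = 0
s4 (pos 4,5,6,7,12,13,14,15): 0⊕0⊕0⊕1⊕0⊕1⊕1⊕1 = 0
s8 (pos 8,9,10,11,12,13,14,15): 1⊕0⊕0⊕0⊕0⊕1⊕1⊕1 = 0
Syndrome s8…s1 = 0000 → no error.
Read data bits from positions 3,5,6,7,9,10,11,12,13,14,15: 10010000111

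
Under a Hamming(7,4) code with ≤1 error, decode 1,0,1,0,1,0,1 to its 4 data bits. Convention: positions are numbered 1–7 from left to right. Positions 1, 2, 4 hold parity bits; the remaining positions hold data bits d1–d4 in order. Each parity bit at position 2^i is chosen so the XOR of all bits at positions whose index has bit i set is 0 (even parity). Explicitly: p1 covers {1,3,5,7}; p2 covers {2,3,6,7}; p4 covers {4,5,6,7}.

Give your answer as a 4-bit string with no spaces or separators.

1101

s1 (pos 1,3,5,7): 1⊕1⊕1⊕1 = 0
s2 (pos 2,3,6,7): 0⊕1⊕0⊕1 = 0
s4 (pos 4,5,6,7): 0⊕1⊕0⊕1 = 0
Syndrome s4…s1 = 000 → no error.
Read data bits from positions 3,5,6,7: 1101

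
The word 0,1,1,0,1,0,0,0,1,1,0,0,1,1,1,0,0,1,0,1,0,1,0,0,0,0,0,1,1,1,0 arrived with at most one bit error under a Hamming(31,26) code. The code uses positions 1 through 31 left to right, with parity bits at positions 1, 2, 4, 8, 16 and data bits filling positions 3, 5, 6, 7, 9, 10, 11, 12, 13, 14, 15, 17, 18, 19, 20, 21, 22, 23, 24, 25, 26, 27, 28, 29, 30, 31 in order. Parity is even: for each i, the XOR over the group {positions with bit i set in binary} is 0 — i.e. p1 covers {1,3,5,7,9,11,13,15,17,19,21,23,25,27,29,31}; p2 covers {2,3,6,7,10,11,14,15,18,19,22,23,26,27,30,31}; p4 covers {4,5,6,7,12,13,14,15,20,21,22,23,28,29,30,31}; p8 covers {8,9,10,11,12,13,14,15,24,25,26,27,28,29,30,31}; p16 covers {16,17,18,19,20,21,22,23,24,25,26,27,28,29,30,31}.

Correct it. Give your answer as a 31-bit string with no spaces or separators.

s1 (pos 1,3,5,7,9,11,13,15,17,19,21,23,25,27,29,31): 0⊕1⊕1⊕0⊕1⊕0⊕1⊕1⊕0⊕0⊕0⊕0⊕0⊕0⊕1⊕0 = 0
s2 (pos 2,3,6,7,10,11,14,15,18,19,22,23,26,27,30,31): 1⊕1⊕0⊕0⊕1⊕0⊕1⊕1⊕1⊕0⊕1⊕0⊕0⊕0⊕1⊕0 = 0
s4 (pos 4,5,6,7,12,13,14,15,20,21,22,23,28,29,30,31): 0⊕1⊕0⊕0⊕0⊕1⊕1⊕1⊕1⊕0⊕1⊕0⊕1⊕1⊕1⊕0 = 1
s8 (pos 8,9,10,11,12,13,14,15,24,25,26,27,28,29,30,31): 0⊕1⊕1⊕0⊕0⊕1⊕1⊕1⊕0⊕0⊕0⊕0⊕1⊕1⊕1⊕0 = 0
s16 (pos 16,17,18,19,20,21,22,23,24,25,26,27,28,29,30,31): 0⊕0⊕1⊕0⊕1⊕0⊕1⊕0⊕0⊕0⊕0⊕0⊕1⊕1⊕1⊕0 = 0
Syndrome s16…s1 = 00100 → error at position 4.
Flip position 4: 0110100011001110010101000001110 → 0111100011001110010101000001110

0111100011001110010101000001110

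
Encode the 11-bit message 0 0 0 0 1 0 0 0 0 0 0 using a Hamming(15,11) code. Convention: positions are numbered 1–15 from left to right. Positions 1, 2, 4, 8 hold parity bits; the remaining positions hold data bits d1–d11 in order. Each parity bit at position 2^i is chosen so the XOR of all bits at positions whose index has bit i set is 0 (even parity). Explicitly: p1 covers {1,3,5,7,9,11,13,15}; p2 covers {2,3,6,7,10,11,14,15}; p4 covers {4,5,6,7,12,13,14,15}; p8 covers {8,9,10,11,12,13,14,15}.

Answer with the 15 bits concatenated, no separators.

100000011000000

Place data at non-parity positions: p1 p2 0 p4 0 0 0 p8 1 0 0 0 0 0 0
p1 (pos 1,3,5,7,9,11,13,15): XOR of data positions = 0⊕0⊕0⊕1⊕0⊕0⊕0 = 1
p2 (pos 2,3,6,7,10,11,14,15): XOR of data positions = 0⊕0⊕0⊕0⊕0⊕0⊕0 = 0
p4 (pos 4,5,6,7,12,13,14,15): XOR of data positions = 0⊕0⊕0⊕0⊕0⊕0⊕0 = 0
p8 (pos 8,9,10,11,12,13,14,15): XOR of data positions = 1⊕0⊕0⊕0⊕0⊕0⊕0 = 1
Codeword: 100000011000000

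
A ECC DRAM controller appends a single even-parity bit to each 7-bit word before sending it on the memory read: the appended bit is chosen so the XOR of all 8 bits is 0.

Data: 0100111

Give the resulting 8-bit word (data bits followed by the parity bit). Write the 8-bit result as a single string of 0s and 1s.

XOR of the 7 data bits: 0⊕1⊕0⊕0⊕1⊕1⊕1 = 0
Parity bit = 0 (so all 8 bits XOR to 0).

01001110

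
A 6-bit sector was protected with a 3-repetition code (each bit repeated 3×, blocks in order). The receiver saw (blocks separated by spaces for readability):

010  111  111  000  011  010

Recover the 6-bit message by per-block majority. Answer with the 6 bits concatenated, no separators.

011010

Block 1 (010): 1 one → 0
Block 2 (111): 3 ones → 1
Block 3 (111): 3 ones → 1
Block 4 (000): 0 ones → 0
Block 5 (011): 2 ones → 1
Block 6 (010): 1 one → 0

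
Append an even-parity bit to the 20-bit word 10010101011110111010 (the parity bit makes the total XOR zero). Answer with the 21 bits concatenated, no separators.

XOR of the 20 data bits: 1⊕0⊕0⊕1⊕0⊕1⊕0⊕1⊕0⊕1⊕1⊕1⊕1⊕0⊕1⊕1⊕1⊕0⊕1⊕0 = 0
Parity bit = 0 (so all 21 bits XOR to 0).

100101010111101110100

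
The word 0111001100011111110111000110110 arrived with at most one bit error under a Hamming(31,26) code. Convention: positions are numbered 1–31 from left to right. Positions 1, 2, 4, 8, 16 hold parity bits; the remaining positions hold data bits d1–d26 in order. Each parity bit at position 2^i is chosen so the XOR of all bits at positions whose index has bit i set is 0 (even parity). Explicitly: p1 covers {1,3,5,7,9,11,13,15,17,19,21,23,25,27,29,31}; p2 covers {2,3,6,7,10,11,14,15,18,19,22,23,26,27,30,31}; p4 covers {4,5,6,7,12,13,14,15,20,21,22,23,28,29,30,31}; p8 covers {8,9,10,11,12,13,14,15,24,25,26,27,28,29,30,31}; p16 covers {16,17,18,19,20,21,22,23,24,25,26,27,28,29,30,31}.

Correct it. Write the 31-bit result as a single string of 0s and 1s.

0111001100001111110111000110110

s1 (pos 1,3,5,7,9,11,13,15,17,19,21,23,25,27,29,31): 0⊕1⊕0⊕1⊕0⊕0⊕1⊕1⊕1⊕0⊕1⊕0⊕0⊕1⊕1⊕0 = 0
s2 (pos 2,3,6,7,10,11,14,15,18,19,22,23,26,27,30,31): 1⊕1⊕0⊕1⊕0⊕0⊕1⊕1⊕1⊕0⊕1⊕0⊕1⊕1⊕1⊕0 = 0
s4 (pos 4,5,6,7,12,13,14,15,20,21,22,23,28,29,30,31): 1⊕0⊕0⊕1⊕1⊕1⊕1⊕1⊕1⊕1⊕1⊕0⊕0⊕1⊕1⊕0 = 1
s8 (pos 8,9,10,11,12,13,14,15,24,25,26,27,28,29,30,31): 1⊕0⊕0⊕0⊕1⊕1⊕1⊕1⊕0⊕0⊕1⊕1⊕0⊕1⊕1⊕0 = 1
s16 (pos 16,17,18,19,20,21,22,23,24,25,26,27,28,29,30,31): 1⊕1⊕1⊕0⊕1⊕1⊕1⊕0⊕0⊕0⊕1⊕1⊕0⊕1⊕1⊕0 = 0
Syndrome s16…s1 = 01100 → error at position 12.
Flip position 12: 0111001100011111110111000110110 → 0111001100001111110111000110110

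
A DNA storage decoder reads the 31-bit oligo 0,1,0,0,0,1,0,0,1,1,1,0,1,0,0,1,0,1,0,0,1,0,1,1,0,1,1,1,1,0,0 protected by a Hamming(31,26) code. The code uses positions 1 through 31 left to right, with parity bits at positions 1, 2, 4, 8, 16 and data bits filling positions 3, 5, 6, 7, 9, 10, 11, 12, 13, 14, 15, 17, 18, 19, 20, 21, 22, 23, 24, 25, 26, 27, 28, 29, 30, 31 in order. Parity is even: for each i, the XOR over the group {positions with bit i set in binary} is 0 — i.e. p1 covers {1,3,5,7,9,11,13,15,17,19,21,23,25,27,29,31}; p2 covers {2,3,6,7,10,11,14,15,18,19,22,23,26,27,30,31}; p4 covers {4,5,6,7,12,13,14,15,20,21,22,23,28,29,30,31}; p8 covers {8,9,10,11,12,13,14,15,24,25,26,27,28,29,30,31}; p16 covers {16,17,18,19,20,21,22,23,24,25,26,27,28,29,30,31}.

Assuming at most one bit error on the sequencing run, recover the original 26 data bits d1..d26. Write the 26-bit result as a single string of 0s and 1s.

s1 (pos 1,3,5,7,9,11,13,15,17,19,21,23,25,27,29,31): 0⊕0⊕0⊕0⊕1⊕1⊕1⊕0⊕0⊕0⊕1⊕1⊕0⊕1⊕1⊕0 = 1
s2 (pos 2,3,6,7,10,11,14,15,18,19,22,23,26,27,30,31): 1⊕0⊕1⊕0⊕1⊕1⊕0⊕0⊕1⊕0⊕0⊕1⊕1⊕1⊕0⊕0 = 0
s4 (pos 4,5,6,7,12,13,14,15,20,21,22,23,28,29,30,31): 0⊕0⊕1⊕0⊕0⊕1⊕0⊕0⊕0⊕1⊕0⊕1⊕1⊕1⊕0⊕0 = 0
s8 (pos 8,9,10,11,12,13,14,15,24,25,26,27,28,29,30,31): 0⊕1⊕1⊕1⊕0⊕1⊕0⊕0⊕1⊕0⊕1⊕1⊕1⊕1⊕0⊕0 = 1
s16 (pos 16,17,18,19,20,21,22,23,24,25,26,27,28,29,30,31): 1⊕0⊕1⊕0⊕0⊕1⊕0⊕1⊕1⊕0⊕1⊕1⊕1⊕1⊕0⊕0 = 1
Syndrome s16…s1 = 11001 → error at position 25.
Flip position 25: 0100010011101001010010110111100 → 0100010011101001010010111111100
Read data bits from positions 3,5,6,7,9,10,11,12,13,14,15,17,18,19,20,21,22,23,24,25,26,27,28,29,30,31: 00101110100010010111111100

00101110100010010111111100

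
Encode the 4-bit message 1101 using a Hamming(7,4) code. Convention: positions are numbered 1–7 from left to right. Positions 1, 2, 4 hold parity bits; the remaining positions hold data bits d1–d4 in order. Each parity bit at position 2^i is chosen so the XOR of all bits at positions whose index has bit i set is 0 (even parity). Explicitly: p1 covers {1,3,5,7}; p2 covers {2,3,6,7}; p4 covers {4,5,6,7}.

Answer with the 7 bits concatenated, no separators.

1010101

Place data at non-parity positions: p1 p2 1 p4 1 0 1
p1 (pos 1,3,5,7): XOR of data positions = 1⊕1⊕1 = 1
p2 (pos 2,3,6,7): XOR of data positions = 1⊕0⊕1 = 0
p4 (pos 4,5,6,7): XOR of data positions = 1⊕0⊕1 = 0
Codeword: 1010101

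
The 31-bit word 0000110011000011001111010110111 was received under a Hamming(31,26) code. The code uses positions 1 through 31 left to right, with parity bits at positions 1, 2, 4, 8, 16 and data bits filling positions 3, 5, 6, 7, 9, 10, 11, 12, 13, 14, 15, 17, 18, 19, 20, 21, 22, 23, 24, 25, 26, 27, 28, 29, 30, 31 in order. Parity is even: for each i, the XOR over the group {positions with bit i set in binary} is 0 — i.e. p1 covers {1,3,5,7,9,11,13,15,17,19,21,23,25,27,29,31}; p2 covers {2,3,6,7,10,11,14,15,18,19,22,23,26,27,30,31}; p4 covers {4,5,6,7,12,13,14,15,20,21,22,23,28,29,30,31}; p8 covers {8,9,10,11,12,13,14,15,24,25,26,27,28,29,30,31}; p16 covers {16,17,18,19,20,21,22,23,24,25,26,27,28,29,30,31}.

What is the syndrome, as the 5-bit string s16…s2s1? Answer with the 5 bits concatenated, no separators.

11110

s1 (pos 1,3,5,7,9,11,13,15,17,19,21,23,25,27,29,31): 0⊕0⊕1⊕0⊕1⊕0⊕0⊕1⊕0⊕1⊕1⊕0⊕0⊕1⊕1⊕1 = 0
s2 (pos 2,3,6,7,10,11,14,15,18,19,22,23,26,27,30,31): 0⊕0⊕1⊕0⊕1⊕0⊕0⊕1⊕0⊕1⊕1⊕0⊕1⊕1⊕1⊕1 = 1
s4 (pos 4,5,6,7,12,13,14,15,20,21,22,23,28,29,30,31): 0⊕1⊕1⊕0⊕0⊕0⊕0⊕1⊕1⊕1⊕1⊕0⊕0⊕1⊕1⊕1 = 1
s8 (pos 8,9,10,11,12,13,14,15,24,25,26,27,28,29,30,31): 0⊕1⊕1⊕0⊕0⊕0⊕0⊕1⊕1⊕0⊕1⊕1⊕0⊕1⊕1⊕1 = 1
s16 (pos 16,17,18,19,20,21,22,23,24,25,26,27,28,29,30,31): 1⊕0⊕0⊕1⊕1⊕1⊕1⊕0⊕1⊕0⊕1⊕1⊕0⊕1⊕1⊕1 = 1
Syndrome s16…s1 = 11110 → error at position 30.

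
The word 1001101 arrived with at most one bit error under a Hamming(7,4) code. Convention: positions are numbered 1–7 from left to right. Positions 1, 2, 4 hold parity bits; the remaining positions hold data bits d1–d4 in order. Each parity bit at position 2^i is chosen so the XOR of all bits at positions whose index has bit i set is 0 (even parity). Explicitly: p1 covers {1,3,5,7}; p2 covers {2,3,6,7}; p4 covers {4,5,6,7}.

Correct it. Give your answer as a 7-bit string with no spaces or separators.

1001100

s1 (pos 1,3,5,7): 1⊕0⊕1⊕1 = 1
s2 (pos 2,3,6,7): 0⊕0⊕0⊕1 = 1
s4 (pos 4,5,6,7): 1⊕1⊕0⊕1 = 1
Syndrome s4…s1 = 111 → error at position 7.
Flip position 7: 1001101 → 1001100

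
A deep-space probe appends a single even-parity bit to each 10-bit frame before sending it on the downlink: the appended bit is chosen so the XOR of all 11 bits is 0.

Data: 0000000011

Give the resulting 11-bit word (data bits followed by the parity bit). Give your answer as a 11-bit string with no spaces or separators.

00000000110

XOR of the 10 data bits: 0⊕0⊕0⊕0⊕0⊕0⊕0⊕0⊕1⊕1 = 0
Parity bit = 0 (so all 11 bits XOR to 0).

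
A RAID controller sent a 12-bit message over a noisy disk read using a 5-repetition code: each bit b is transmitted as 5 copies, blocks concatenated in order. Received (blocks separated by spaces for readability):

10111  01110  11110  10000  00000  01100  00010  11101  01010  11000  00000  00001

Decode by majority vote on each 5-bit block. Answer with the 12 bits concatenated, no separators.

Block 1 (10111): 4 ones → 1
Block 2 (01110): 3 ones → 1
Block 3 (11110): 4 ones → 1
Block 4 (10000): 1 one → 0
Block 5 (00000): 0 ones → 0
Block 6 (01100): 2 ones → 0
Block 7 (00010): 1 one → 0
Block 8 (11101): 4 ones → 1
Block 9 (01010): 2 ones → 0
Block 10 (11000): 2 ones → 0
Block 11 (00000): 0 ones → 0
Block 12 (00001): 1 one → 0

111000010000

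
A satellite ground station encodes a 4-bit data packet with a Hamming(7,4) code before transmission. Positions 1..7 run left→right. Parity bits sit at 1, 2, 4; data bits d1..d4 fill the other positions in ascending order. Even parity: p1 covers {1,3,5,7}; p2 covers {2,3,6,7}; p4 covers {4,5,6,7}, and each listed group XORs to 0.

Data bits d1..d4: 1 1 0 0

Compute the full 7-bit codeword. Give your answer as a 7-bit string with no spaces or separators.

0111100

Place data at non-parity positions: p1 p2 1 p4 1 0 0
p1 (pos 1,3,5,7): XOR of data positions = 1⊕1⊕0 = 0
p2 (pos 2,3,6,7): XOR of data positions = 1⊕0⊕0 = 1
p4 (pos 4,5,6,7): XOR of data positions = 1⊕0⊕0 = 1
Codeword: 0111100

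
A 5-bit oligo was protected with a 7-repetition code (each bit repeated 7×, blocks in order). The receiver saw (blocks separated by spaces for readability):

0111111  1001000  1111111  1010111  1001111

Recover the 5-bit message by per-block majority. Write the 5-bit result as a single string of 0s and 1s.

Block 1 (0111111): 6 ones → 1
Block 2 (1001000): 2 ones → 0
Block 3 (1111111): 7 ones → 1
Block 4 (1010111): 5 ones → 1
Block 5 (1001111): 5 ones → 1

10111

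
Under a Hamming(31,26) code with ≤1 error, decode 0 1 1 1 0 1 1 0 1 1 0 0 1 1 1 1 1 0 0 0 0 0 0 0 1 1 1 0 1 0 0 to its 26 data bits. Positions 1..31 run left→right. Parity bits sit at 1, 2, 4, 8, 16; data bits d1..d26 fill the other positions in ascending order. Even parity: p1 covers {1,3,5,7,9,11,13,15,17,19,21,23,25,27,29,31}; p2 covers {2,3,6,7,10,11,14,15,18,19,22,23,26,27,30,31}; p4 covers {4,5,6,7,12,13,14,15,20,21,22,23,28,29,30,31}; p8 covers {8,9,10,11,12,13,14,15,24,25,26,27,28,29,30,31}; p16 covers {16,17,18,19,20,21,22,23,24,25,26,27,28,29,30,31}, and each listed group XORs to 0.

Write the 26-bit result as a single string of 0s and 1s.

s1 (pos 1,3,5,7,9,11,13,15,17,19,21,23,25,27,29,31): 0⊕1⊕0⊕1⊕1⊕0⊕1⊕1⊕1⊕0⊕0⊕0⊕1⊕1⊕1⊕0 = 1
s2 (pos 2,3,6,7,10,11,14,15,18,19,22,23,26,27,30,31): 1⊕1⊕1⊕1⊕1⊕0⊕1⊕1⊕0⊕0⊕0⊕0⊕1⊕1⊕0⊕0 = 1
s4 (pos 4,5,6,7,12,13,14,15,20,21,22,23,28,29,30,31): 1⊕0⊕1⊕1⊕0⊕1⊕1⊕1⊕0⊕0⊕0⊕0⊕0⊕1⊕0⊕0 = 1
s8 (pos 8,9,10,11,12,13,14,15,24,25,26,27,28,29,30,31): 0⊕1⊕1⊕0⊕0⊕1⊕1⊕1⊕0⊕1⊕1⊕1⊕0⊕1⊕0⊕0 = 1
s16 (pos 16,17,18,19,20,21,22,23,24,25,26,27,28,29,30,31): 1⊕1⊕0⊕0⊕0⊕0⊕0⊕0⊕0⊕1⊕1⊕1⊕0⊕1⊕0⊕0 = 0
Syndrome s16…s1 = 01111 → error at position 15.
Flip position 15: 0111011011001111100000001110100 → 0111011011001101100000001110100
Read data bits from positions 3,5,6,7,9,10,11,12,13,14,15,17,18,19,20,21,22,23,24,25,26,27,28,29,30,31: 10111100110100000001110100

10111100110100000001110100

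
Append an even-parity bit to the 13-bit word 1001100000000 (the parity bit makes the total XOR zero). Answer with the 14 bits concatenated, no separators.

10011000000001

XOR of the 13 data bits: 1⊕0⊕0⊕1⊕1⊕0⊕0⊕0⊕0⊕0⊕0⊕0⊕0 = 1
Parity bit = 1 (so all 14 bits XOR to 0).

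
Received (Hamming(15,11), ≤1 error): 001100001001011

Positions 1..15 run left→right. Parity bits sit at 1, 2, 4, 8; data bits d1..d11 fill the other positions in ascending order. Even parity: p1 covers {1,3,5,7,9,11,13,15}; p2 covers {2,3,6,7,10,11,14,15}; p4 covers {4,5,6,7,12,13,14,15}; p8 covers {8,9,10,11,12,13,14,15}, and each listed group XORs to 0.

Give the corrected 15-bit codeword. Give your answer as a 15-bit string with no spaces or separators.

000100001001011

s1 (pos 1,3,5,7,9,11,13,15): 0⊕1⊕0⊕0⊕1⊕0⊕0⊕1 = 1
s2 (pos 2,3,6,7,10,11,14,15): 0⊕1⊕0⊕0⊕0⊕0⊕1⊕1 = 1
s4 (pos 4,5,6,7,12,13,14,15): 1⊕0⊕0⊕0⊕1⊕0⊕1⊕1 = 0
s8 (pos 8,9,10,11,12,13,14,15): 0⊕1⊕0⊕0⊕1⊕0⊕1⊕1 = 0
Syndrome s8…s1 = 0011 → error at position 3.
Flip position 3: 001100001001011 → 000100001001011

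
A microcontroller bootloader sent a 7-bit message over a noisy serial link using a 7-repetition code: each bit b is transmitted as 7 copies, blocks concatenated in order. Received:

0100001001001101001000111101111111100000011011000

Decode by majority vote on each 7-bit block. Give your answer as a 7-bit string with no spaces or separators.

0001100

Block 1 (0100001): 2 ones → 0
Block 2 (0010011): 3 ones → 0
Block 3 (0100100): 2 ones → 0
Block 4 (0111101): 5 ones → 1
Block 5 (1111111): 7 ones → 1
Block 6 (0000001): 1 one → 0
Block 7 (1011000): 3 ones → 0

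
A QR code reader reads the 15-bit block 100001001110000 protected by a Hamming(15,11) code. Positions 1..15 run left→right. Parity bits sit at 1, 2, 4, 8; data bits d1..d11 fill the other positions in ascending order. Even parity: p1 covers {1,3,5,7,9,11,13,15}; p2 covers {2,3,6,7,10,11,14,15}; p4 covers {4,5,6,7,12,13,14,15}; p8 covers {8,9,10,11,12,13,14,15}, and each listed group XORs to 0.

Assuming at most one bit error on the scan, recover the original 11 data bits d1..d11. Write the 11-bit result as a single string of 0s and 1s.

00101110001

s1 (pos 1,3,5,7,9,11,13,15): 1⊕0⊕0⊕0⊕1⊕1⊕0⊕0 = 1
s2 (pos 2,3,6,7,10,11,14,15): 0⊕0⊕1⊕0⊕1⊕1⊕0⊕0 = 1
s4 (pos 4,5,6,7,12,13,14,15): 0⊕0⊕1⊕0⊕0⊕0⊕0⊕0 = 1
s8 (pos 8,9,10,11,12,13,14,15): 0⊕1⊕1⊕1⊕0⊕0⊕0⊕0 = 1
Syndrome s8…s1 = 1111 → error at position 15.
Flip position 15: 100001001110000 → 100001001110001
Read data bits from positions 3,5,6,7,9,10,11,12,13,14,15: 00101110001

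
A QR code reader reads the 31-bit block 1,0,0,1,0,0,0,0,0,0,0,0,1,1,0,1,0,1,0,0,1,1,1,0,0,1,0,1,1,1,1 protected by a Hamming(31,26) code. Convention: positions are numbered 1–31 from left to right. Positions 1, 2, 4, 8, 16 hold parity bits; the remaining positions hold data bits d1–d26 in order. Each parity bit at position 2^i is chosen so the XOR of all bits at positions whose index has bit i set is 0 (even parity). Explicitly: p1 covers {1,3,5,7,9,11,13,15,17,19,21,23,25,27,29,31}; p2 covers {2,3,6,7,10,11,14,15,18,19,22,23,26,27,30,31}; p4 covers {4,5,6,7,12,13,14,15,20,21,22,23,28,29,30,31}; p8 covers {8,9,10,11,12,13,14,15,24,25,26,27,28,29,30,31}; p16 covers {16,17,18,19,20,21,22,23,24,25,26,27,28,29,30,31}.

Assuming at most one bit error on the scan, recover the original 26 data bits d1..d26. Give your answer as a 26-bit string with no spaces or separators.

00000100110010011100101111

s1 (pos 1,3,5,7,9,11,13,15,17,19,21,23,25,27,29,31): 1⊕0⊕0⊕0⊕0⊕0⊕1⊕0⊕0⊕0⊕1⊕1⊕0⊕0⊕1⊕1 = 0
s2 (pos 2,3,6,7,10,11,14,15,18,19,22,23,26,27,30,31): 0⊕0⊕0⊕0⊕0⊕0⊕1⊕0⊕1⊕0⊕1⊕1⊕1⊕0⊕1⊕1 = 1
s4 (pos 4,5,6,7,12,13,14,15,20,21,22,23,28,29,30,31): 1⊕0⊕0⊕0⊕0⊕1⊕1⊕0⊕0⊕1⊕1⊕1⊕1⊕1⊕1⊕1 = 0
s8 (pos 8,9,10,11,12,13,14,15,24,25,26,27,28,29,30,31): 0⊕0⊕0⊕0⊕0⊕1⊕1⊕0⊕0⊕0⊕1⊕0⊕1⊕1⊕1⊕1 = 1
s16 (pos 16,17,18,19,20,21,22,23,24,25,26,27,28,29,30,31): 1⊕0⊕1⊕0⊕0⊕1⊕1⊕1⊕0⊕0⊕1⊕0⊕1⊕1⊕1⊕1 = 0
Syndrome s16…s1 = 01010 → error at position 10.
Flip position 10: 1001000000001101010011100101111 → 1001000001001101010011100101111
Read data bits from positions 3,5,6,7,9,10,11,12,13,14,15,17,18,19,20,21,22,23,24,25,26,27,28,29,30,31: 00000100110010011100101111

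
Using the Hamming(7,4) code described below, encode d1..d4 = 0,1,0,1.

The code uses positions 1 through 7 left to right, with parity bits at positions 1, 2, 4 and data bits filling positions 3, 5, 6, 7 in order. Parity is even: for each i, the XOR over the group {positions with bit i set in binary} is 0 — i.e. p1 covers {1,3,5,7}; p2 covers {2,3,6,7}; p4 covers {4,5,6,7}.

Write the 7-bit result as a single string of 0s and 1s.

0100101

Place data at non-parity positions: p1 p2 0 p4 1 0 1
p1 (pos 1,3,5,7): XOR of data positions = 0⊕1⊕1 = 0
p2 (pos 2,3,6,7): XOR of data positions = 0⊕0⊕1 = 1
p4 (pos 4,5,6,7): XOR of data positions = 1⊕0⊕1 = 0
Codeword: 0100101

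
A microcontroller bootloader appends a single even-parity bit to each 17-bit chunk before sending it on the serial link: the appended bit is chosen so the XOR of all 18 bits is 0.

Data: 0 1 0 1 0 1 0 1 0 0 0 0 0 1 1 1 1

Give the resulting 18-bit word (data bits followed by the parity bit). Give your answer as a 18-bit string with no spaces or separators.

XOR of the 17 data bits: 0⊕1⊕0⊕1⊕0⊕1⊕0⊕1⊕0⊕0⊕0⊕0⊕0⊕1⊕1⊕1⊕1 = 0
Parity bit = 0 (so all 18 bits XOR to 0).

010101010000011110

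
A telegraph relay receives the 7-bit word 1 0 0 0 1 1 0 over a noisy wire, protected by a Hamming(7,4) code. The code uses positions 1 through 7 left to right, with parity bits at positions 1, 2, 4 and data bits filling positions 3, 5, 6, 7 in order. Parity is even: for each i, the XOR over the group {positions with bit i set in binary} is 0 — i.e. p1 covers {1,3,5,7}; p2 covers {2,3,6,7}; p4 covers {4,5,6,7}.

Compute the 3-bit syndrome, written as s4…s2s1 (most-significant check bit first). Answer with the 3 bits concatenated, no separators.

s1 (pos 1,3,5,7): 1⊕0⊕1⊕0 = 0
s2 (pos 2,3,6,7): 0⊕0⊕1⊕0 = 1
s4 (pos 4,5,6,7): 0⊕1⊕1⊕0 = 0
Syndrome s4…s1 = 010 → error at position 2.

010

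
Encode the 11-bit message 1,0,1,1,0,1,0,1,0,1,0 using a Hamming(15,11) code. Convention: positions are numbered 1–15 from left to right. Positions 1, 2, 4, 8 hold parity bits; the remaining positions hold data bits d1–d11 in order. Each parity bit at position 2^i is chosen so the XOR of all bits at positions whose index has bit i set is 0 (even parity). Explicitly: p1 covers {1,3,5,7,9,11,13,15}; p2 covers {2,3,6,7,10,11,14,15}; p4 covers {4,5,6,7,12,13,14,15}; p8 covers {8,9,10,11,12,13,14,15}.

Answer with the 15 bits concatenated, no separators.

011001110101010

Place data at non-parity positions: p1 p2 1 p4 0 1 1 p8 0 1 0 1 0 1 0
p1 (pos 1,3,5,7,9,11,13,15): XOR of data positions = 1⊕0⊕1⊕0⊕0⊕0⊕0 = 0
p2 (pos 2,3,6,7,10,11,14,15): XOR of data positions = 1⊕1⊕1⊕1⊕0⊕1⊕0 = 1
p4 (pos 4,5,6,7,12,13,14,15): XOR of data positions = 0⊕1⊕1⊕1⊕0⊕1⊕0 = 0
p8 (pos 8,9,10,11,12,13,14,15): XOR of data positions = 0⊕1⊕0⊕1⊕0⊕1⊕0 = 1
Codeword: 011001110101010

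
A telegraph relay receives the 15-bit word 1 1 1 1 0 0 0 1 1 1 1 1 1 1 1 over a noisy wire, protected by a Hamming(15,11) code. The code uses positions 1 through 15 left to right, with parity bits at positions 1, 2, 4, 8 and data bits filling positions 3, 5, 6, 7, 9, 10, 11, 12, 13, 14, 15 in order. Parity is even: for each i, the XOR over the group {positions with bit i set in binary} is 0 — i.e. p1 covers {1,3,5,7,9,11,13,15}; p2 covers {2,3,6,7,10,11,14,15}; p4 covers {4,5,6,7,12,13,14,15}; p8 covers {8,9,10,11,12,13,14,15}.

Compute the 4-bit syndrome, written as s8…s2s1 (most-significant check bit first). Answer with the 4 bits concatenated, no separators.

s1 (pos 1,3,5,7,9,11,13,15): 1⊕1⊕0⊕0⊕1⊕1⊕1⊕1 = 0
s2 (pos 2,3,6,7,10,11,14,15): 1⊕1⊕0⊕0⊕1⊕1⊕1⊕1 = 0
s4 (pos 4,5,6,7,12,13,14,15): 1⊕0⊕0⊕0⊕1⊕1⊕1⊕1 = 1
s8 (pos 8,9,10,11,12,13,14,15): 1⊕1⊕1⊕1⊕1⊕1⊕1⊕1 = 0
Syndrome s8…s1 = 0100 → error at position 4.

0100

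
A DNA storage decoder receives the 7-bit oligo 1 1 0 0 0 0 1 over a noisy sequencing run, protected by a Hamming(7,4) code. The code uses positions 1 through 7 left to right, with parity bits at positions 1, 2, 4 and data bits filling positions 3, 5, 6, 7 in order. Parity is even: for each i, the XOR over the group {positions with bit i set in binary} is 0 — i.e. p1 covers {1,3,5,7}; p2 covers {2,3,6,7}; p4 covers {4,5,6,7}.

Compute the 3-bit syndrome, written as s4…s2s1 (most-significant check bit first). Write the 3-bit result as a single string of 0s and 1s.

100

s1 (pos 1,3,5,7): 1⊕0⊕0⊕1 = 0
s2 (pos 2,3,6,7): 1⊕0⊕0⊕1 = 0
s4 (pos 4,5,6,7): 0⊕0⊕0⊕1 = 1
Syndrome s4…s1 = 100 → error at position 4.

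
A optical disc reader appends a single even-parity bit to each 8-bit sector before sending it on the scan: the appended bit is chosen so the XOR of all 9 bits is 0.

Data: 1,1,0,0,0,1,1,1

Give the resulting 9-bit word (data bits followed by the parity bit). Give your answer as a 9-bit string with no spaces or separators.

110001111

XOR of the 8 data bits: 1⊕1⊕0⊕0⊕0⊕1⊕1⊕1 = 1
Parity bit = 1 (so all 9 bits XOR to 0).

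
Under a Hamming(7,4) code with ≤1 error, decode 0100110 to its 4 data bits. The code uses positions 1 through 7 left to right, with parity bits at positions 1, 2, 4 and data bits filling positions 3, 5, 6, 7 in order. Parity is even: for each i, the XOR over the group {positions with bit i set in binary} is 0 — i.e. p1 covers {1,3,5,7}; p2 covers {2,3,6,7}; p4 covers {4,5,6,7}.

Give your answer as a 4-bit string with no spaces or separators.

0110

s1 (pos 1,3,5,7): 0⊕0⊕1⊕0 = 1
s2 (pos 2,3,6,7): 1⊕0⊕1⊕0 = 0
s4 (pos 4,5,6,7): 0⊕1⊕1⊕0 = 0
Syndrome s4…s1 = 001 → error at position 1.
Flip position 1: 0100110 → 1100110
Read data bits from positions 3,5,6,7: 0110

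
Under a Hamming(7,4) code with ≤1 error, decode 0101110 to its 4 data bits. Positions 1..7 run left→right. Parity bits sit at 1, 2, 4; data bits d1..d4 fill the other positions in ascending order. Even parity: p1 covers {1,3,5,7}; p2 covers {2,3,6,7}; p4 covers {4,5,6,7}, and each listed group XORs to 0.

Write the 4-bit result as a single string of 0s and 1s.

0010

s1 (pos 1,3,5,7): 0⊕0⊕1⊕0 = 1
s2 (pos 2,3,6,7): 1⊕0⊕1⊕0 = 0
s4 (pos 4,5,6,7): 1⊕1⊕1⊕0 = 1
Syndrome s4…s1 = 101 → error at position 5.
Flip position 5: 0101110 → 0101010
Read data bits from positions 3,5,6,7: 0010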